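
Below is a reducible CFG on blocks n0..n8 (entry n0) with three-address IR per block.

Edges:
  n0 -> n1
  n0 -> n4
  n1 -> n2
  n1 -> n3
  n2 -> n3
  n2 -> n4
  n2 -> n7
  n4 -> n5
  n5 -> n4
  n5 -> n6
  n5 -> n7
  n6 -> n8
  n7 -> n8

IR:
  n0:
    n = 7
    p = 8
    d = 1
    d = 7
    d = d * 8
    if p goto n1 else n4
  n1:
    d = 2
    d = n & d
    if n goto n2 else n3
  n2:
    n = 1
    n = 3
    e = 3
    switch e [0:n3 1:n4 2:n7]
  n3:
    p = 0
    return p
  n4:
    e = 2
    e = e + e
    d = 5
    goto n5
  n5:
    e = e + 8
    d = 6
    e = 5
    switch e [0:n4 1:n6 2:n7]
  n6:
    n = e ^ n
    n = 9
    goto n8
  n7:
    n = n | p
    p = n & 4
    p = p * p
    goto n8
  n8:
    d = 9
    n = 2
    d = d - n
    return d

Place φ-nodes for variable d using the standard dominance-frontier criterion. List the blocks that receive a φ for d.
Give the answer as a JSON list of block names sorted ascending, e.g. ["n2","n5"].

Answer: ["n4", "n7", "n8"]

Working:
idom tree: n1←n0 n2←n1 n3←n1 n4←n0 n5←n4 n6←n5 n7←n0 n8←n0
Join-block Dom:
  n3: preds {n1,n2}: {n0,n1} ∩ {n0,n1,n2} = {n0,n1}; idom=n1
  n4: preds {n0,n2,n5}: {n0} ∩ {n0,n1,n2} ∩ {n0,n4,n5} = {n0}; idom=n0
  n7: preds {n2,n5}: {n0,n1,n2} ∩ {n0,n4,n5} = {n0}; idom=n0
  n8: preds {n6,n7}: {n0,n4,n5,n6} ∩ {n0,n7} = {n0}; idom=n0

DF derivation:
  join n3 pred n1: · stop@n1
  join n3 pred n2: n2 stop@n1
  join n4 pred n0: · stop@n0
  join n4 pred n2: n2→n1 stop@n0
  join n4 pred n5: n5→n4 stop@n0
  join n7 pred n2: n2→n1 stop@n0
  join n7 pred n5: n5→n4 stop@n0
  join n8 pred n6: n6→n5→n4 stop@n0
  join n8 pred n7: n7 stop@n0
  n0: DF=∅
  n1: DF={n4,n7}
  n2: DF={n3,n4,n7}
  n3: DF=∅
  n4: DF={n4,n7,n8}
  n5: DF={n4,n7,n8}
  n6: DF={n8}
  n7: DF={n8}
  n8: DF=∅

φ for d: defs {n0,n1,n4,n5,n8}
  DF⁺ = {n4,n7,n8}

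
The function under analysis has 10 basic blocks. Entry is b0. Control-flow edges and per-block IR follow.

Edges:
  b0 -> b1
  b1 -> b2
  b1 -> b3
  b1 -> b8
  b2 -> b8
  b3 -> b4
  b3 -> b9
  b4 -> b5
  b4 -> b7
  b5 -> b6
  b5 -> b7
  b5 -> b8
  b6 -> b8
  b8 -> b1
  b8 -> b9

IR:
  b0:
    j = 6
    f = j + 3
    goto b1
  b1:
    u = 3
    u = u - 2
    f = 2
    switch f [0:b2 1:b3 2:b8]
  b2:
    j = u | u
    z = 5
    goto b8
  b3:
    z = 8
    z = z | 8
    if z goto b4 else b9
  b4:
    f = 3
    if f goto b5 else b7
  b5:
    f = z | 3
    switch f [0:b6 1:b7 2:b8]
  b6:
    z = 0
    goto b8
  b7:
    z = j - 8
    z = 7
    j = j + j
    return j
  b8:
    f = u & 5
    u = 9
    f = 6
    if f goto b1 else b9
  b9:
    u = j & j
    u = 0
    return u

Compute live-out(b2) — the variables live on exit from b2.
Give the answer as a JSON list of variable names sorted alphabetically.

Answer: ["j", "u"]

Analysis:
Block summaries:
  b0: {f,j} / ∅
  b1: {f,u} / ∅
  b2: {j,z} / {u}
  b3: {z} / ∅
  b4: {f} / ∅
  b5: {f} / {z}
  b6: {z} / ∅
  b7: {j,z} / {j}
  b8: {f,u} / {u}
  b9: {u} / {j}

Liveness:
  b0: in=∅ out={j}
  b1: in={j} out={j,u}
  b2: in={u} out={j,u}
  b3: in={j,u} out={j,u,z}
  b4: in={j,u,z} out={j,u,z}
  b5: in={j,u,z} out={j,u}
  b6: in={j,u} out={j,u}
  b7: in={j} out=∅
  b8: in={j,u} out={j}
  b9: in={j} out=∅

live-out(b2) = ["j", "u"]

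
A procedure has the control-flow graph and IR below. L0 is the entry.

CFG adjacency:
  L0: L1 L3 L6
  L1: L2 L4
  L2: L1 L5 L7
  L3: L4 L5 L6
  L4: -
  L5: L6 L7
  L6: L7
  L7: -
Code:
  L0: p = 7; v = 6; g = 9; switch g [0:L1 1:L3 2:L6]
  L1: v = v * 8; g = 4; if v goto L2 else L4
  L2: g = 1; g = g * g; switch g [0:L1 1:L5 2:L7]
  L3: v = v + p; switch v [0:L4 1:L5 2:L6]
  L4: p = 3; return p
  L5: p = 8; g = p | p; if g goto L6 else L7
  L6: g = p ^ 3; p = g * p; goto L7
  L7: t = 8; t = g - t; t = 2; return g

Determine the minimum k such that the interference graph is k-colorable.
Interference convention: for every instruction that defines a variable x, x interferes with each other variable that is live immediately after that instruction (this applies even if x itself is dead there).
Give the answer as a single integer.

def/use:
  L0: def={g,p,v} ue=∅
  L1: def={g,v} ue={v}
  L2: def={g} ue=∅
  L3: def={v} ue={p,v}
  L4: def={p} ue=∅
  L5: def={g,p} ue=∅
  L6: def={g,p} ue={p}
  L7: def={t} ue={g}

Backward fixpoint:
  live L0: ∅→{p,v}
  live L1: {v}→{v}
  live L2: {v}→{g,v}
  live L3: {p,v}→{p}
  live L4: ∅→∅
  live L5: ∅→{g,p}
  live L6: {p}→{g}
  live L7: {g}→∅

Conflict graph:
  g — {p,t,v}
  p — {g,v}
  t — {g}
  v — {g,p}

Chromatic number:
  {g,p,v} pairwise interfere (3-clique) ⇒ χ ≥ 3
  assign g→r0 p→r1 t→r1 v→r2 — no edge inside a register ⇒ χ ≤ 3
  χ = 3

Answer: 3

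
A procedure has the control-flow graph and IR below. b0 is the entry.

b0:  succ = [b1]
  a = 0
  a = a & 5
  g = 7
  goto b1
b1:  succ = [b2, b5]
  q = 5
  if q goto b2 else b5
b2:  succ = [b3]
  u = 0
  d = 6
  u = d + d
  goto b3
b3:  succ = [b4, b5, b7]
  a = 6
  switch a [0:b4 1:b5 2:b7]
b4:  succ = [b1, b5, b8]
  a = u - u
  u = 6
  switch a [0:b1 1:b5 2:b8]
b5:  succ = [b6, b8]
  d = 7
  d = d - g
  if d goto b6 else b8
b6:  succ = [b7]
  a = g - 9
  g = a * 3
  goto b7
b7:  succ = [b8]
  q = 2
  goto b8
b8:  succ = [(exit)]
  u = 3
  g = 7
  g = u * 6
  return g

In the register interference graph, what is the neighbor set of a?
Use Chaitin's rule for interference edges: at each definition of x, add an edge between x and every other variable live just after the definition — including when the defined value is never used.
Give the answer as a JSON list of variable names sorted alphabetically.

Block summaries:
  b0: {a,g} / ∅
  b1: {q} / ∅
  b2: {d,u} / ∅
  b3: {a} / ∅
  b4: {a,u} / {u}
  b5: {d} / {g}
  b6: {a,g} / {g}
  b7: {q} / ∅
  b8: {g,u} / ∅

Live sets:
  b0: in=∅ out={g}
  b1: in={g} out={g}
  b2: in={g} out={g,u}
  b3: in={g,u} out={g,u}
  b4: in={g,u} out={g}
  b5: in={g} out={g}
  b6: in={g} out=∅
  b7: in=∅ out=∅
  b8: in=∅ out=∅

Conflict graph:
  a: {g,u}
  d: {g}
  g: {a,d,q,u}
  q: {g}
  u: {a,g}

N(a) = ["g", "u"]

Answer: ["g", "u"]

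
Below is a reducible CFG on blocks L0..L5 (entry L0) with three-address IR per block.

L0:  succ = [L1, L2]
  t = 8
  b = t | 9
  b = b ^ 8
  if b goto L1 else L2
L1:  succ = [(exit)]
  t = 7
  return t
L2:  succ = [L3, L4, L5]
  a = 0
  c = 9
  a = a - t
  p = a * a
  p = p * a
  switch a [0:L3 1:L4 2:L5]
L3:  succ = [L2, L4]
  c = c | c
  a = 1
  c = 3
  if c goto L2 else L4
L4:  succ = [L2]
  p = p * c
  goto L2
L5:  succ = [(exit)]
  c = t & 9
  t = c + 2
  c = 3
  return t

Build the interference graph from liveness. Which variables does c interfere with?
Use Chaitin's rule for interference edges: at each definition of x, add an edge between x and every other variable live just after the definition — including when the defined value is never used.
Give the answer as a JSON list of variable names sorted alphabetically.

Block summaries:
  L0 def {b,t} use ∅
  L1 def {t} use ∅
  L2 def {a,c,p} use {t}
  L3 def {a,c} use {c}
  L4 def {p} use {c,p}
  L5 def {c,t} use {t}

Backward fixpoint:
  live L0: ∅→{t}
  live L1: ∅→∅
  live L2: {t}→{c,p,t}
  live L3: {c,p,t}→{c,p,t}
  live L4: {c,p,t}→{t}
  live L5: {t}→∅

Conflict graph:
  a — {c,p,t}
  b — {t}
  c — {a,p,t}
  p — {a,c,t}
  t — {a,b,c,p}

N(c) = ["a", "p", "t"]

Answer: ["a", "p", "t"]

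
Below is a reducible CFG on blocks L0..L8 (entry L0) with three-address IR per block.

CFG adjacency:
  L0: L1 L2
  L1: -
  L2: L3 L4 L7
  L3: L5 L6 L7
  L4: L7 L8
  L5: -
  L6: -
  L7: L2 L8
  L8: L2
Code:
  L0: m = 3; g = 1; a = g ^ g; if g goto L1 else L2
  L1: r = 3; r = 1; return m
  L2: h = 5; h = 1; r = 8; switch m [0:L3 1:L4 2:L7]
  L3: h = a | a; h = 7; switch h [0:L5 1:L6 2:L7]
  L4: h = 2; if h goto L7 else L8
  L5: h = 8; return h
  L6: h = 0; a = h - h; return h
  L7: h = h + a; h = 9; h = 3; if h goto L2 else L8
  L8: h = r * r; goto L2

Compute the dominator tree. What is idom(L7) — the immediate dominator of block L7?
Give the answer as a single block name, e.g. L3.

idom tree: L1←L0 L2←L0 L3←L2 L4←L2 L5←L3 L6←L3 L7←L2 L8←L2
Join-block Dom:
  L2: preds {L0,L7,L8}: {L0} ∩ {L0,L2,L7} ∩ {L0,L2,L8} = {L0}; idom=L0
  L7: preds {L2,L3,L4}: {L0,L2} ∩ {L0,L2,L3} ∩ {L0,L2,L4} = {L0,L2}; idom=L2
  L8: preds {L4,L7}: {L0,L2,L4} ∩ {L0,L2,L7} = {L0,L2}; idom=L2

idom(L7) = L2

Answer: L2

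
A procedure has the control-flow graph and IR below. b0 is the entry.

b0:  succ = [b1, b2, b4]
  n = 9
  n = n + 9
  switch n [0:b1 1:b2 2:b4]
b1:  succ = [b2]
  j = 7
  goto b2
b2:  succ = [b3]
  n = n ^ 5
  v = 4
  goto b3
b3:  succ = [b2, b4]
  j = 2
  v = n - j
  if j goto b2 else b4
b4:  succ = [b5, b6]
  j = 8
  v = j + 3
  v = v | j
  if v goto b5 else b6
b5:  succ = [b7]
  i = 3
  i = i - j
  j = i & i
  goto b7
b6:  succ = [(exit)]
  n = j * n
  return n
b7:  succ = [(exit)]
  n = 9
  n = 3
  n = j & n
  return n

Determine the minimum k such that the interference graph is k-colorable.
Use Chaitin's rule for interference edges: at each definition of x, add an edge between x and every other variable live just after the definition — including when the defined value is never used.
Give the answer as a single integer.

Answer: 3

Analysis:
Block summaries:
  b0: def={n} ue=∅
  b1: def={j} ue=∅
  b2: def={n,v} ue={n}
  b3: def={j,v} ue={n}
  b4: def={j,v} ue=∅
  b5: def={i,j} ue={j}
  b6: def={n} ue={j,n}
  b7: def={n} ue={j}

Live sets:
  live b0: ∅→{n}
  live b1: {n}→{n}
  live b2: {n}→{n}
  live b3: {n}→{n}
  live b4: {n}→{j,n}
  live b5: {j}→{j}
  live b6: {j,n}→∅
  live b7: {j}→∅

Conflict graph:
  i: {j}
  j: {i,n,v}
  n: {j,v}
  v: {j,n}

Chromatic number:
  {j,n,v} pairwise interfere (3-clique) ⇒ χ ≥ 3
  assign i→R1 j→R0 n→R1 v→R2 — no edge inside a register ⇒ χ ≤ 3
  χ = 3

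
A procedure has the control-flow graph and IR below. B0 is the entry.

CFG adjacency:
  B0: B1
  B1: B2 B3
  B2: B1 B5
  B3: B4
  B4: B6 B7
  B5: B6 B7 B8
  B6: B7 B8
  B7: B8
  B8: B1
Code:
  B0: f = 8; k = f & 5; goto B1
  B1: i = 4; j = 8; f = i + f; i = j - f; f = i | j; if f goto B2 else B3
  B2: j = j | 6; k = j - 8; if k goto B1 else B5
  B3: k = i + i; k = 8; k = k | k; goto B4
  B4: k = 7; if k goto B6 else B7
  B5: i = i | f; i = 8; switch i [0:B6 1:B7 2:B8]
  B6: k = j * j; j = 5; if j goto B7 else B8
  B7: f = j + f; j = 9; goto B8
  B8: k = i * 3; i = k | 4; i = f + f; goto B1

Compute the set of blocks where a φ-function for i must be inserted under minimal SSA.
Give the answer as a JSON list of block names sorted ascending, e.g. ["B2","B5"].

idom tree: B1←B0 B2←B1 B3←B1 B4←B3 B5←B2 B6←B1 B7←B1 B8←B1
Dom∩ at merges:
  B1: preds {B0,B2,B8}: {B0} ∩ {B0,B1,B2} ∩ {B0,B1,B8} = {B0}; idom=B0
  B6: preds {B4,B5}: {B0,B1,B3,B4} ∩ {B0,B1,B2,B5} = {B0,B1}; idom=B1
  B7: preds {B4,B5,B6}: {B0,B1,B3,B4} ∩ {B0,B1,B2,B5} ∩ {B0,B1,B6} = {B0,B1}; idom=B1
  B8: preds {B5,B6,B7}: {B0,B1,B2,B5} ∩ {B0,B1,B6} ∩ {B0,B1,B7} = {B0,B1}; idom=B1

Frontier:
  B1←B0: walk · to B0
  B1←B2: walk B2→B1 to B0
  B1←B8: walk B8→B1 to B0
  B6←B4: walk B4→B3 to B1
  B6←B5: walk B5→B2 to B1
  B7←B4: walk B4→B3 to B1
  B7←B5: walk B5→B2 to B1
  B7←B6: walk B6 to B1
  B8←B5: walk B5→B2 to B1
  B8←B6: walk B6 to B1
  B8←B7: walk B7 to B1
  B0 → ∅
  B1 → {B1}
  B2 → {B1,B6,B7,B8}
  B3 → {B6,B7}
  B4 → {B6,B7}
  B5 → {B6,B7,B8}
  B6 → {B7,B8}
  B7 → {B8}
  B8 → {B1}

φ for i: defs {B1,B5,B8}
  DF⁺ = {B1,B6,B7,B8}

Answer: ["B1", "B6", "B7", "B8"]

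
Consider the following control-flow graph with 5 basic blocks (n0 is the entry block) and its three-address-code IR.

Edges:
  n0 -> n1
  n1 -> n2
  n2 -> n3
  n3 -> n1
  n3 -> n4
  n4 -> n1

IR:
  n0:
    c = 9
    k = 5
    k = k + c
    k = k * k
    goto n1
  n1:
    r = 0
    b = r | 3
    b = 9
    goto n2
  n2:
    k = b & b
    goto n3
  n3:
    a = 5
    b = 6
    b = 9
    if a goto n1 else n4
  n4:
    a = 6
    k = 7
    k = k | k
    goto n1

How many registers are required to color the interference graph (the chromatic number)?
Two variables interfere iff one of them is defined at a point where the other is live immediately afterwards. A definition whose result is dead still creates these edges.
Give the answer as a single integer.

Answer: 2

Derivation:
Block summaries:
  n0: def={c,k} ue=∅
  n1: def={b,r} ue=∅
  n2: def={k} ue={b}
  n3: def={a,b} ue=∅
  n4: def={a,k} ue=∅

Liveness:
  live n0: ∅→∅
  live n1: ∅→{b}
  live n2: {b}→∅
  live n3: ∅→∅
  live n4: ∅→∅

Interference:
  a: {b}
  b: {a}
  c: {k}
  k: {c}
  r: ∅

Chromatic number:
  clique {a,b} ⇒ need ≥ 2
  assign a→c0 b→c1 c→c0 k→c1 r→c0 — no edge inside a register ⇒ χ ≤ 2
  χ = 2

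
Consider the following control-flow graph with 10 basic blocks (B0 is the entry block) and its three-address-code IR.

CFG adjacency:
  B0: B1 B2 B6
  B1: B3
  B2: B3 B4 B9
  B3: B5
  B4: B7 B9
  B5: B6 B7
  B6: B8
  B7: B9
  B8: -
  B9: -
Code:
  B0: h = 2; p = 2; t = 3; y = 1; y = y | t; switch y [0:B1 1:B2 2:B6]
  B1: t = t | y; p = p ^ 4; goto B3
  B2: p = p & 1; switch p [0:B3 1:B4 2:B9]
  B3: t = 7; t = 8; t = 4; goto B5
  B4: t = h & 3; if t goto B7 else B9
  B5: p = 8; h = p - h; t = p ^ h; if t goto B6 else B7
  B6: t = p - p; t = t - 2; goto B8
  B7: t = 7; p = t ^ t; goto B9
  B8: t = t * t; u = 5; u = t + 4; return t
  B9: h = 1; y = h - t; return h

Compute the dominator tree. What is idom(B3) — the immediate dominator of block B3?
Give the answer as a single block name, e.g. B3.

Answer: B0

Derivation:
idom tree: B1←B0 B2←B0 B3←B0 B4←B2 B5←B3 B6←B0 B7←B0 B8←B6 B9←B0
Dom∩ at merges:
  B3: preds {B1,B2}: {B0,B1} ∩ {B0,B2} = {B0}; idom=B0
  B6: preds {B0,B5}: {B0} ∩ {B0,B3,B5} = {B0}; idom=B0
  B7: preds {B4,B5}: {B0,B2,B4} ∩ {B0,B3,B5} = {B0}; idom=B0
  B9: preds {B2,B4,B7}: {B0,B2} ∩ {B0,B2,B4} ∩ {B0,B7} = {B0}; idom=B0

idom(B3) = B0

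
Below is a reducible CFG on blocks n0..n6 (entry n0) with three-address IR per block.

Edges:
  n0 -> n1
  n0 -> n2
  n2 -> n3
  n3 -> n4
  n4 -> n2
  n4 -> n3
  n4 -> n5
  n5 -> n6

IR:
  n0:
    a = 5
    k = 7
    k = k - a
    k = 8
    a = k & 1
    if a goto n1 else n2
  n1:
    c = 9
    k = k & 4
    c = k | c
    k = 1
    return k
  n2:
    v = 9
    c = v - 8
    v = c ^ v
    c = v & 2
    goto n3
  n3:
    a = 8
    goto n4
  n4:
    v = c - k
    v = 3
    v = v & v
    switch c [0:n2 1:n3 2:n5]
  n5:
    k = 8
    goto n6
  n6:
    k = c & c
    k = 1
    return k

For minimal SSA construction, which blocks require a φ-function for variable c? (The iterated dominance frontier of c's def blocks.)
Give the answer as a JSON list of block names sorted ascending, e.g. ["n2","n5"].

idom tree: n1←n0 n2←n0 n3←n2 n4←n3 n5←n4 n6←n5
Dom∩ at merges:
  n2: preds {n0,n4}: {n0} ∩ {n0,n2,n3,n4} = {n0}; idom=n0
  n3: preds {n2,n4}: {n0,n2} ∩ {n0,n2,n3,n4} = {n0,n2}; idom=n2

DF derivation:
  join n2 pred n0: · stop@n0
  join n2 pred n4: n4→n3→n2 stop@n0
  join n3 pred n2: · stop@n2
  join n3 pred n4: n4→n3 stop@n2
  n0 → ∅
  n1 → ∅
  n2 → {n2}
  n3 → {n2,n3}
  n4 → {n2,n3}
  n5 → ∅
  n6 → ∅

φ for c: defs {n1,n2}
  DF⁺ = {n2}

Answer: ["n2"]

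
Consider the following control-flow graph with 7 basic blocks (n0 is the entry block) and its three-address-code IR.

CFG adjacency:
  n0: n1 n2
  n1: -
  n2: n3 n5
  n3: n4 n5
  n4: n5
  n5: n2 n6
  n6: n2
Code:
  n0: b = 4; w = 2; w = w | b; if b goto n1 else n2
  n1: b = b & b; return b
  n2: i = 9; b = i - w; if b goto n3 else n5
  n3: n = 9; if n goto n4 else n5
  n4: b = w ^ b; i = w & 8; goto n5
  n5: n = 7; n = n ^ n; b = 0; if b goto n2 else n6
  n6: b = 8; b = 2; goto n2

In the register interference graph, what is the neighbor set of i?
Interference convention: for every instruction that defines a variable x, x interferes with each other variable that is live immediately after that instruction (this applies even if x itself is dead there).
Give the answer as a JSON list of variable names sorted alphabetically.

Per-block:
  n0 def {b,w} use ∅
  n1 def {b} use {b}
  n2 def {b,i} use {w}
  n3 def {n} use ∅
  n4 def {b,i} use {b,w}
  n5 def {b,n} use ∅
  n6 def {b} use ∅

Liveness:
  live n0: ∅→{b,w}
  live n1: {b}→∅
  live n2: {w}→{b,w}
  live n3: {b,w}→{b,w}
  live n4: {b,w}→{w}
  live n5: {w}→{w}
  live n6: {w}→{w}

Conflict graph:
  b↔{n,w}
  i↔{w}
  n↔{b,w}
  w↔{b,i,n}

N(i) = ["w"]

Answer: ["w"]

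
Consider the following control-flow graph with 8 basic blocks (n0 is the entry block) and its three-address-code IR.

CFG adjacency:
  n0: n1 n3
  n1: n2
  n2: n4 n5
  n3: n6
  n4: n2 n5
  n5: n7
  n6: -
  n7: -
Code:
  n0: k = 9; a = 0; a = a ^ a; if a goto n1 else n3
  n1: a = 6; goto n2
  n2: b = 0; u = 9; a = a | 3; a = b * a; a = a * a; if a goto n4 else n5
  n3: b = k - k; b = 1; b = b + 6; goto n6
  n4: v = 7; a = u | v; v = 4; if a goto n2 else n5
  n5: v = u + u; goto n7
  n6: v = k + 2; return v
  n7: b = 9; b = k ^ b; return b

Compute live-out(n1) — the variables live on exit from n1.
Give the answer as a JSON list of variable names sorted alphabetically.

Answer: ["a", "k"]

Derivation:
Block summaries:
  n0: {a,k} / ∅
  n1: {a} / ∅
  n2: {a,b,u} / {a}
  n3: {b} / {k}
  n4: {a,v} / {u}
  n5: {v} / {u}
  n6: {v} / {k}
  n7: {b} / {k}

Live sets:
  n0 li=∅ lo={k}
  n1 li={k} lo={a,k}
  n2 li={a,k} lo={k,u}
  n3 li={k} lo={k}
  n4 li={k,u} lo={a,k,u}
  n5 li={k,u} lo={k}
  n6 li={k} lo=∅
  n7 li={k} lo=∅

live-out(n1) = ["a", "k"]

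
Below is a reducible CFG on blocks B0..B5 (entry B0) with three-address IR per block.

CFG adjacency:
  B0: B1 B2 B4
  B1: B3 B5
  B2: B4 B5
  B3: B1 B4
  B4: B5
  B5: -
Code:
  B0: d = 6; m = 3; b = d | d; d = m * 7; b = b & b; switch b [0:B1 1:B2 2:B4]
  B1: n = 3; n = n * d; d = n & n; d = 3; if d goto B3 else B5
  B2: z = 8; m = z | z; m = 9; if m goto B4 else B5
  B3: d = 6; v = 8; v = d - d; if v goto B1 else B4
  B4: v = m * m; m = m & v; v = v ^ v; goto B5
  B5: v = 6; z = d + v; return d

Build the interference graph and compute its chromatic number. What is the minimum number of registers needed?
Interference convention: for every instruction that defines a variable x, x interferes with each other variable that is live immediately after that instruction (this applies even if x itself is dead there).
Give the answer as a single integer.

Block summaries:
  B0: def={b,d,m} ue=∅
  B1: def={d,n} ue={d}
  B2: def={m,z} ue=∅
  B3: def={d,v} ue=∅
  B4: def={m,v} ue={m}
  B5: def={v,z} ue={d}

Backward fixpoint:
  live B0: ∅→{d,m}
  live B1: {d,m}→{d,m}
  live B2: {d}→{d,m}
  live B3: {m}→{d,m}
  live B4: {d,m}→{d}
  live B5: {d}→∅

Interfere edges:
  b — {d,m}
  d — {b,m,n,v,z}
  m — {b,d,n,v}
  n — {d,m}
  v — {d,m}
  z — {d}

Colouring:
  clique {b,d,m} ⇒ need ≥ 3
  assign b→R2 d→R0 m→R1 n→R2 v→R2 z→R1 — no edge inside a register ⇒ χ ≤ 3
  χ = 3

Answer: 3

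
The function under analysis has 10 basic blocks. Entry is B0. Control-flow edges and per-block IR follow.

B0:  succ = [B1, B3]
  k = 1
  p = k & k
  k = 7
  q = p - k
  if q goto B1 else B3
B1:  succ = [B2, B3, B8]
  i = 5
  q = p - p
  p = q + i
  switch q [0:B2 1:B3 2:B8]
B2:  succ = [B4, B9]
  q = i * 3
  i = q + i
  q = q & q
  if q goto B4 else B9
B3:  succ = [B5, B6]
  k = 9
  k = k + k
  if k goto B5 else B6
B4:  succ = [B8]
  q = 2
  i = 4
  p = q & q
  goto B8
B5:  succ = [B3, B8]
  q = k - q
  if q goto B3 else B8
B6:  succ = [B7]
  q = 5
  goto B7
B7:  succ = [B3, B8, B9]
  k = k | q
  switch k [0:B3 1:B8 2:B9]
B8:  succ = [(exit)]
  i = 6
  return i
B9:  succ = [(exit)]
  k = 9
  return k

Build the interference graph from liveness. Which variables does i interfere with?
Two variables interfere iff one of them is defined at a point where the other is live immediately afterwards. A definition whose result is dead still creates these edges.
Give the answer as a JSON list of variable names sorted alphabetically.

Answer: ["p", "q"]

Derivation:
Block summaries:
  B0 def {k,p,q} use ∅
  B1 def {i,p,q} use {p}
  B2 def {i,q} use {i}
  B3 def {k} use ∅
  B4 def {i,p,q} use ∅
  B5 def {q} use {k,q}
  B6 def {q} use ∅
  B7 def {k} use {k,q}
  B8 def {i} use ∅
  B9 def {k} use ∅

Backward fixpoint:
  B0 li=∅ lo={p,q}
  B1 li={p} lo={i,q}
  B2 li={i} lo=∅
  B3 li={q} lo={k,q}
  B4 li=∅ lo=∅
  B5 li={k,q} lo={q}
  B6 li={k} lo={k,q}
  B7 li={k,q} lo={q}
  B8 li=∅ lo=∅
  B9 li=∅ lo=∅

Interference:
  i: {p,q}
  k: {p,q}
  p: {i,k,q}
  q: {i,k,p}

N(i) = ["p", "q"]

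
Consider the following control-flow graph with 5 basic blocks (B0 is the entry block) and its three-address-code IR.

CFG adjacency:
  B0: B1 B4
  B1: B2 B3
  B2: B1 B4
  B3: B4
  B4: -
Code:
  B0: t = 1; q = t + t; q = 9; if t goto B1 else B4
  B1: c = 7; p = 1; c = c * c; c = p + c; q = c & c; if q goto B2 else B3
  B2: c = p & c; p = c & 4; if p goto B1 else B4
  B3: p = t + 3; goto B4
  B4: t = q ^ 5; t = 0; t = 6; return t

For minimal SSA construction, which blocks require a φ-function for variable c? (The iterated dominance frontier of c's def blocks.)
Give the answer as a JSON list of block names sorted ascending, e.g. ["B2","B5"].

idom tree: B1←B0 B2←B1 B3←B1 B4←B0
Dom∩ at merges:
  B1: preds {B0,B2}: {B0} ∩ {B0,B1,B2} = {B0}; idom=B0
  B4: preds {B0,B2,B3}: {B0} ∩ {B0,B1,B2} ∩ {B0,B1,B3} = {B0}; idom=B0

DF derivation:
  B1←B0: walk · to B0
  B1←B2: walk B2→B1 to B0
  B4←B0: walk · to B0
  B4←B2: walk B2→B1 to B0
  B4←B3: walk B3→B1 to B0
  B0 → ∅
  B1 → {B1,B4}
  B2 → {B1,B4}
  B3 → {B4}
  B4 → ∅

φ for c: defs {B1,B2}
  DF⁺ = {B1,B4}

Answer: ["B1", "B4"]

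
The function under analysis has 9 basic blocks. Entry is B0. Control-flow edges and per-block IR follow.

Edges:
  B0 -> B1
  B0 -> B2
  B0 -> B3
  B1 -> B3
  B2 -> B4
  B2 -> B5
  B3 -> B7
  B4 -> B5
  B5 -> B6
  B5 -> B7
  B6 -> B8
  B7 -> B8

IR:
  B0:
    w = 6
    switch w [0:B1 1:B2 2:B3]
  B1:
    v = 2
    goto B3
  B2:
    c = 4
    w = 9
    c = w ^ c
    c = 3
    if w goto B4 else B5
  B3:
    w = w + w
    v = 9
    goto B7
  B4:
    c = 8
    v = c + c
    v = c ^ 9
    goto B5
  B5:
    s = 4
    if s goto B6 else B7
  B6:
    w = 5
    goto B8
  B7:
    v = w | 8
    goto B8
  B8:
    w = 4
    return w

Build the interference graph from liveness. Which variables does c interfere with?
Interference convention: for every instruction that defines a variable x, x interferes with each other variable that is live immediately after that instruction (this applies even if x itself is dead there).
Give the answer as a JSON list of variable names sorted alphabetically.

Answer: ["v", "w"]

Working:
def/use:
  B0 def {w} use ∅
  B1 def {v} use ∅
  B2 def {c,w} use ∅
  B3 def {v,w} use {w}
  B4 def {c,v} use ∅
  B5 def {s} use ∅
  B6 def {w} use ∅
  B7 def {v} use {w}
  B8 def {w} use ∅

Live sets:
  live B0: ∅→{w}
  live B1: {w}→{w}
  live B2: ∅→{w}
  live B3: {w}→{w}
  live B4: {w}→{w}
  live B5: {w}→{w}
  live B6: ∅→∅
  live B7: {w}→∅
  live B8: ∅→∅

Interfere edges:
  c — {v,w}
  s — {w}
  v — {c,w}
  w — {c,s,v}

N(c) = ["v", "w"]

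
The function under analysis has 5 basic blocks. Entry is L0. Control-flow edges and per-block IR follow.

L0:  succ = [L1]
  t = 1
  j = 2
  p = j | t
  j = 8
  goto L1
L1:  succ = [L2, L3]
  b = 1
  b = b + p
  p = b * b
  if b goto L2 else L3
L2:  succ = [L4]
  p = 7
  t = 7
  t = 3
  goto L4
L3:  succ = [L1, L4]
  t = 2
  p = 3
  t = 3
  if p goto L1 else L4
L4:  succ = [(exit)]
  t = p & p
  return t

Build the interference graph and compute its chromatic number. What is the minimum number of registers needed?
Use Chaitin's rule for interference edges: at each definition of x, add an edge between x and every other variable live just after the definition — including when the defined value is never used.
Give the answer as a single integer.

Answer: 3

Derivation:
Per-block:
  L0: {j,p,t} / ∅
  L1: {b,p} / {p}
  L2: {p,t} / ∅
  L3: {p,t} / ∅
  L4: {t} / {p}

Backward fixpoint:
  L0: in=∅ out={p}
  L1: in={p} out=∅
  L2: in=∅ out={p}
  L3: in=∅ out={p}
  L4: in={p} out=∅

Interference:
  b↔{p}
  j↔{p,t}
  p↔{b,j,t}
  t↔{j,p}

Colouring:
  {j,p,t} pairwise interfere (3-clique) ⇒ χ ≥ 3
  3-colouring: r0={p}  r1={b,j}  r2={t}
  χ = 3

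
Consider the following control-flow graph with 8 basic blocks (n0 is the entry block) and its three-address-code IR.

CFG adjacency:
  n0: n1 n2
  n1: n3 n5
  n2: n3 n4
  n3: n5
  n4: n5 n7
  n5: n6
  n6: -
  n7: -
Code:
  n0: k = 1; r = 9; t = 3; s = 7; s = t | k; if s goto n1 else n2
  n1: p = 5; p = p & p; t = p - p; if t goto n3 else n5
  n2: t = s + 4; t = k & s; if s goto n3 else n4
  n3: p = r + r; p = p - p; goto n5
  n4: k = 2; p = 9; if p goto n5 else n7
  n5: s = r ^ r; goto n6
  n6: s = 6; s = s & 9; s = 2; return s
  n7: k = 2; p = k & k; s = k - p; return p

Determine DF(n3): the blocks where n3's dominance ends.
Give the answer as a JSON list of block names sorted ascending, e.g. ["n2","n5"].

idom tree: n1←n0 n2←n0 n3←n0 n4←n2 n5←n0 n6←n5 n7←n4
Dom∩ at merges:
  n3: preds {n1,n2}: {n0,n1} ∩ {n0,n2} = {n0}; idom=n0
  n5: preds {n1,n3,n4}: {n0,n1} ∩ {n0,n3} ∩ {n0,n2,n4} = {n0}; idom=n0

DF derivation:
  n3←n1: walk n1 to n0
  n3←n2: walk n2 to n0
  n5←n1: walk n1 to n0
  n5←n3: walk n3 to n0
  n5←n4: walk n4→n2 to n0
  n0 → ∅
  n1 → {n3,n5}
  n2 → {n3,n5}
  n3 → {n5}
  n4 → {n5}
  n5 → ∅
  n6 → ∅
  n7 → ∅

DF(n3) = ["n5"]

Answer: ["n5"]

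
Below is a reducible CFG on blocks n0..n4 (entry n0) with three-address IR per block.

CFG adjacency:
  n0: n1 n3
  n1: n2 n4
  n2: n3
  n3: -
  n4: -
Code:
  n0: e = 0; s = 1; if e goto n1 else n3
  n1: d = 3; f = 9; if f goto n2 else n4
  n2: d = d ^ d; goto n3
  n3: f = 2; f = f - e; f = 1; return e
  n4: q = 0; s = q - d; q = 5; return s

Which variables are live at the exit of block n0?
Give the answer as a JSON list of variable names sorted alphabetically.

Per-block:
  n0: {e,s} / ∅
  n1: {d,f} / ∅
  n2: {d} / {d}
  n3: {f} / {e}
  n4: {q,s} / {d}

Live sets:
  live n0: ∅→{e}
  live n1: {e}→{d,e}
  live n2: {d,e}→{e}
  live n3: {e}→∅
  live n4: {d}→∅

live-out(n0) = ["e"]

Answer: ["e"]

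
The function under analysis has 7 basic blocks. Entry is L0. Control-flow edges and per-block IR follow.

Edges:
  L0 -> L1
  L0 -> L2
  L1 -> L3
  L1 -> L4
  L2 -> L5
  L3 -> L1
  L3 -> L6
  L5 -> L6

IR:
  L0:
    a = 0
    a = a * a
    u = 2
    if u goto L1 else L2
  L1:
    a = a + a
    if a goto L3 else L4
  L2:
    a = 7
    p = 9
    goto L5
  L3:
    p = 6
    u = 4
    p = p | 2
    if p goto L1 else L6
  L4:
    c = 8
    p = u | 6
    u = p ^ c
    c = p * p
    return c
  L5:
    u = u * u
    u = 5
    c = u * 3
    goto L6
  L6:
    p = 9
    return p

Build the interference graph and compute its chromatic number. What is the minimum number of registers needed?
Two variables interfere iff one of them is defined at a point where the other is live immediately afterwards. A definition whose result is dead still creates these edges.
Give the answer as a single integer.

Block summaries:
  L0: {a,u} / ∅
  L1: {a} / {a}
  L2: {a,p} / ∅
  L3: {p,u} / ∅
  L4: {c,p,u} / {u}
  L5: {c,u} / {u}
  L6: {p} / ∅

Liveness:
  L0 li=∅ lo={a,u}
  L1 li={a,u} lo={a,u}
  L2 li={u} lo={u}
  L3 li={a} lo={a,u}
  L4 li={u} lo=∅
  L5 li={u} lo=∅
  L6 li=∅ lo=∅

Interference:
  a: {p,u}
  c: {p,u}
  p: {a,c,u}
  u: {a,c,p}

Chromatic number:
  lower bound: {a,p,u} mutually conflict ⇒ χ ≥ 3
  assign a→c2 c→c2 p→c0 u→c1 — no edge inside a register ⇒ χ ≤ 3
  χ = 3

Answer: 3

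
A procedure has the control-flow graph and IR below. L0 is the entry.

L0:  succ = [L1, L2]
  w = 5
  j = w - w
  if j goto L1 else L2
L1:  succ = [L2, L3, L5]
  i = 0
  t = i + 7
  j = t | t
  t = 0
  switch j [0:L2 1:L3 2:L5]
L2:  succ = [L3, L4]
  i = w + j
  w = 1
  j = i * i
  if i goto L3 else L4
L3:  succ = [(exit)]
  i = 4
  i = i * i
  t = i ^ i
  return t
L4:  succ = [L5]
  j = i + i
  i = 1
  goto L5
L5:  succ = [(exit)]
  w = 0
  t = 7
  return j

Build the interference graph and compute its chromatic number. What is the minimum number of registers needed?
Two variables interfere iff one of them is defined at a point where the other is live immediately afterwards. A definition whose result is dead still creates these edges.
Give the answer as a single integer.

Answer: 3

Analysis:
Per-block:
  L0: def={j,w} ue=∅
  L1: def={i,j,t} ue=∅
  L2: def={i,j,w} ue={j,w}
  L3: def={i,t} ue=∅
  L4: def={i,j} ue={i}
  L5: def={t,w} ue={j}

Liveness:
  L0: in=∅ out={j,w}
  L1: in={w} out={j,w}
  L2: in={j,w} out={i}
  L3: in=∅ out=∅
  L4: in={i} out={j}
  L5: in={j} out=∅

Conflict graph:
  i: {j,w}
  j: {i,t,w}
  t: {j,w}
  w: {i,j,t}

Registers:
  clique {i,j,w} ⇒ need ≥ 3
  3-colouring: c0={j}  c1={w}  c2={i,t}
  χ = 3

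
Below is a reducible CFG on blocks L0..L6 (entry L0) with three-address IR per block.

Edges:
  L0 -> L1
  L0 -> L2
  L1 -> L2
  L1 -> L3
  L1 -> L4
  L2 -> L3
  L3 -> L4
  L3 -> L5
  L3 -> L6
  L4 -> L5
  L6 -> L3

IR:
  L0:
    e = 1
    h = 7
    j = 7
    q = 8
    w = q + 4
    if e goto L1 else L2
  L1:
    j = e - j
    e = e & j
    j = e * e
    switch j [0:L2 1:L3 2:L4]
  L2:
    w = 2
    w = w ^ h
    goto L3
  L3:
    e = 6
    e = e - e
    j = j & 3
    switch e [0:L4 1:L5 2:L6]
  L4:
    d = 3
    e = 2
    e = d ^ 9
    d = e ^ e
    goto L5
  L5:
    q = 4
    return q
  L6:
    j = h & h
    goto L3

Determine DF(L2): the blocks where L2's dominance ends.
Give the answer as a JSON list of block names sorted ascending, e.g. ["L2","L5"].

Answer: ["L3"]

Analysis:
idom tree: L1←L0 L2←L0 L3←L0 L4←L0 L5←L0 L6←L3
Dom at joins:
  L2: preds {L0,L1}: {L0} ∩ {L0,L1} = {L0}; idom=L0
  L3: preds {L1,L2,L6}: {L0,L1} ∩ {L0,L2} ∩ {L0,L3,L6} = {L0}; idom=L0
  L4: preds {L1,L3}: {L0,L1} ∩ {L0,L3} = {L0}; idom=L0
  L5: preds {L3,L4}: {L0,L3} ∩ {L0,L4} = {L0}; idom=L0

DF walk-up:
  join L2 pred L0: · stop@L0
  join L2 pred L1: L1 stop@L0
  join L3 pred L1: L1 stop@L0
  join L3 pred L2: L2 stop@L0
  join L3 pred L6: L6→L3 stop@L0
  join L4 pred L1: L1 stop@L0
  join L4 pred L3: L3 stop@L0
  join L5 pred L3: L3 stop@L0
  join L5 pred L4: L4 stop@L0
  L0: DF=∅
  L1: DF={L2,L3,L4}
  L2: DF={L3}
  L3: DF={L3,L4,L5}
  L4: DF={L5}
  L5: DF=∅
  L6: DF={L3}

DF(L2) = ["L3"]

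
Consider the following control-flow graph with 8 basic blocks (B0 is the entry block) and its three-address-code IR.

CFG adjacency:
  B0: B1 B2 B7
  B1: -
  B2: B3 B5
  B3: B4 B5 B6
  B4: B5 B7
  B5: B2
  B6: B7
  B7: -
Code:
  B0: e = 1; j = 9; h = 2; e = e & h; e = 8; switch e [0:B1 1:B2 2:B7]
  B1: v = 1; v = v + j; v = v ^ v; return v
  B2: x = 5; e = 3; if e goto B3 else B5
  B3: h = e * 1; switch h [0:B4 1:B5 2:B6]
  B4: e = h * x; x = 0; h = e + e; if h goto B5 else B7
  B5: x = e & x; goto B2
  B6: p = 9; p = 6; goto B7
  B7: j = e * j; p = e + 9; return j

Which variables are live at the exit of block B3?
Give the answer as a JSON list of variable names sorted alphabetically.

Answer: ["e", "h", "j", "x"]

Derivation:
Per-block:
  B0: def={e,h,j} ue=∅
  B1: def={v} ue={j}
  B2: def={e,x} ue=∅
  B3: def={h} ue={e}
  B4: def={e,h,x} ue={h,x}
  B5: def={x} ue={e,x}
  B6: def={p} ue=∅
  B7: def={j,p} ue={e,j}

Liveness:
  B0 li=∅ lo={e,j}
  B1 li={j} lo=∅
  B2 li={j} lo={e,j,x}
  B3 li={e,j,x} lo={e,h,j,x}
  B4 li={h,j,x} lo={e,j,x}
  B5 li={e,j,x} lo={j}
  B6 li={e,j} lo={e,j}
  B7 li={e,j} lo=∅

live-out(B3) = ["e", "h", "j", "x"]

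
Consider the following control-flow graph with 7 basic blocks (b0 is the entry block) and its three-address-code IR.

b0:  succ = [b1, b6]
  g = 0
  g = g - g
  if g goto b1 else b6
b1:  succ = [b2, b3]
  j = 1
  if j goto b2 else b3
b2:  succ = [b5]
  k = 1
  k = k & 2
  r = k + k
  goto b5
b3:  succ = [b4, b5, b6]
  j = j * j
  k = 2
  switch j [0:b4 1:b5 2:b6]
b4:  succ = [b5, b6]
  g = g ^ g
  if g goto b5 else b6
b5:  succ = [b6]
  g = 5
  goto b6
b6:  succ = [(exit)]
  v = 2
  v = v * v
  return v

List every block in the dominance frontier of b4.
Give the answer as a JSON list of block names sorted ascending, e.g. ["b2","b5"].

Answer: ["b5", "b6"]

Working:
idom tree: b1←b0 b2←b1 b3←b1 b4←b3 b5←b1 b6←b0
Join-block Dom:
  b5: preds {b2,b3,b4}: {b0,b1,b2} ∩ {b0,b1,b3} ∩ {b0,b1,b3,b4} = {b0,b1}; idom=b1
  b6: preds {b0,b3,b4,b5}: {b0} ∩ {b0,b1,b3} ∩ {b0,b1,b3,b4} ∩ {b0,b1,b5} = {b0}; idom=b0

DF derivation:
  b5←b2: walk b2 to b1
  b5←b3: walk b3 to b1
  b5←b4: walk b4→b3 to b1
  b6←b0: walk · to b0
  b6←b3: walk b3→b1 to b0
  b6←b4: walk b4→b3→b1 to b0
  b6←b5: walk b5→b1 to b0
  b0 → ∅
  b1 → {b6}
  b2 → {b5}
  b3 → {b5,b6}
  b4 → {b5,b6}
  b5 → {b6}
  b6 → ∅

DF(b4) = ["b5", "b6"]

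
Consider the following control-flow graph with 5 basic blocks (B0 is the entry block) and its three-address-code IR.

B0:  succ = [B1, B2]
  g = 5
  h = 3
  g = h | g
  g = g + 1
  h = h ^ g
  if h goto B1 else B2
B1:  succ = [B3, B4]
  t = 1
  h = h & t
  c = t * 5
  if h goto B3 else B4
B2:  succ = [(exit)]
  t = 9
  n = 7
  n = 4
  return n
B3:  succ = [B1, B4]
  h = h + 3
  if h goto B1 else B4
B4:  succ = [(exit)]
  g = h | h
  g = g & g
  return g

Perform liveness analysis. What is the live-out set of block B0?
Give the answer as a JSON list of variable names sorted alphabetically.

Answer: ["h"]

Working:
def/use:
  B0 def {g,h} use ∅
  B1 def {c,h,t} use {h}
  B2 def {n,t} use ∅
  B3 def {h} use {h}
  B4 def {g} use {h}

Liveness:
  live B0: ∅→{h}
  live B1: {h}→{h}
  live B2: ∅→∅
  live B3: {h}→{h}
  live B4: {h}→∅

live-out(B0) = ["h"]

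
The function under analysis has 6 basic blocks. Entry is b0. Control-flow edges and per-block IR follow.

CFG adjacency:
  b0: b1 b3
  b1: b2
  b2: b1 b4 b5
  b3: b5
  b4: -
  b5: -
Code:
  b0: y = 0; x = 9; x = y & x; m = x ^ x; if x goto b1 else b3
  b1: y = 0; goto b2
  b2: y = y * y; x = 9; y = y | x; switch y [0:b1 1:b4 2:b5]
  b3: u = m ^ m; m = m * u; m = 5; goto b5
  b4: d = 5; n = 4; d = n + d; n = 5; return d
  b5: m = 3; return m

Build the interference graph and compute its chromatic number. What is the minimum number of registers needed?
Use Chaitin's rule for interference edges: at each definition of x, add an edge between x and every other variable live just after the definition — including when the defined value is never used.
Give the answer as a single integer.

Block summaries:
  b0: def={m,x,y} ue=∅
  b1: def={y} ue=∅
  b2: def={x,y} ue={y}
  b3: def={m,u} ue={m}
  b4: def={d,n} ue=∅
  b5: def={m} ue=∅

Backward fixpoint:
  b0 li=∅ lo={m}
  b1 li=∅ lo={y}
  b2 li={y} lo=∅
  b3 li={m} lo=∅
  b4 li=∅ lo=∅
  b5 li=∅ lo=∅

Interference:
  d — {n}
  m — {u,x}
  n — {d}
  u — {m}
  x — {m,y}
  y — {x}

Registers:
  {d,n} pairwise interfere (2-clique) ⇒ χ ≥ 2
  2-colouring: c0={d,m,y}  c1={n,u,x}
  χ = 2

Answer: 2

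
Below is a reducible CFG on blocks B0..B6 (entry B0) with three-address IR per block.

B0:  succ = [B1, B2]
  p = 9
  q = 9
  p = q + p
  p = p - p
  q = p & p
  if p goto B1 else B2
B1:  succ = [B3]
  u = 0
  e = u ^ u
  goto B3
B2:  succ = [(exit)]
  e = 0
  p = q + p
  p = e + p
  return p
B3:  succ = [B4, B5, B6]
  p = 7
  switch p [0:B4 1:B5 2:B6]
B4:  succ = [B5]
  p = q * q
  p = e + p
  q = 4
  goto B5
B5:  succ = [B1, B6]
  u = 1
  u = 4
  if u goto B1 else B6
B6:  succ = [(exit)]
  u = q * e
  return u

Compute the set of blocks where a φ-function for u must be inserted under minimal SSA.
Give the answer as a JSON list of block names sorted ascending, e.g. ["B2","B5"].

idom tree: B1←B0 B2←B0 B3←B1 B4←B3 B5←B3 B6←B3
Dom∩ at merges:
  B1: preds {B0,B5}: {B0} ∩ {B0,B1,B3,B5} = {B0}; idom=B0
  B5: preds {B3,B4}: {B0,B1,B3} ∩ {B0,B1,B3,B4} = {B0,B1,B3}; idom=B3
  B6: preds {B3,B5}: {B0,B1,B3} ∩ {B0,B1,B3,B5} = {B0,B1,B3}; idom=B3

DF derivation:
  B1←B0: walk · to B0
  B1←B5: walk B5→B3→B1 to B0
  B5←B3: walk · to B3
  B5←B4: walk B4 to B3
  B6←B3: walk · to B3
  B6←B5: walk B5 to B3
  DF(B0)=∅
  DF(B1)={B1}
  DF(B2)=∅
  DF(B3)={B1}
  DF(B4)={B5}
  DF(B5)={B1,B6}
  DF(B6)=∅

φ for u: defs {B1,B5,B6}
  DF⁺ = {B1,B6}

Answer: ["B1", "B6"]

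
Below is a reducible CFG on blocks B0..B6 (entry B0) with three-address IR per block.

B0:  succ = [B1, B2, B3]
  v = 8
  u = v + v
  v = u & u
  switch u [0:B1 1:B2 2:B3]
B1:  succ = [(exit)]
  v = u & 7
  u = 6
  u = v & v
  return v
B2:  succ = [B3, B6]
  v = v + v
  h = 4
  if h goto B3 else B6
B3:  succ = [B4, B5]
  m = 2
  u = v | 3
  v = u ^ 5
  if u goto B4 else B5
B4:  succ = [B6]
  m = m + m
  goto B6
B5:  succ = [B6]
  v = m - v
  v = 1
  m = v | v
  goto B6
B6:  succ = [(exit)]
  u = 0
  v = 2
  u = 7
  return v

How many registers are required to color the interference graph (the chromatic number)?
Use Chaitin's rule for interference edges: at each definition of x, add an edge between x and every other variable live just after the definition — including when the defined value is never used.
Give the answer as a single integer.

Per-block:
  B0: {u,v} / ∅
  B1: {u,v} / {u}
  B2: {h,v} / {v}
  B3: {m,u,v} / {v}
  B4: {m} / {m}
  B5: {m,v} / {m,v}
  B6: {u,v} / ∅

Backward fixpoint:
  B0: in=∅ out={u,v}
  B1: in={u} out=∅
  B2: in={v} out={v}
  B3: in={v} out={m,v}
  B4: in={m} out=∅
  B5: in={m,v} out=∅
  B6: in=∅ out=∅

Interfere edges:
  h↔{v}
  m↔{u,v}
  u↔{m,v}
  v↔{h,m,u}

Colouring:
  clique {m,u,v} ⇒ need ≥ 3
  3-colouring: R0={v}  R1={h,m}  R2={u}
  χ = 3

Answer: 3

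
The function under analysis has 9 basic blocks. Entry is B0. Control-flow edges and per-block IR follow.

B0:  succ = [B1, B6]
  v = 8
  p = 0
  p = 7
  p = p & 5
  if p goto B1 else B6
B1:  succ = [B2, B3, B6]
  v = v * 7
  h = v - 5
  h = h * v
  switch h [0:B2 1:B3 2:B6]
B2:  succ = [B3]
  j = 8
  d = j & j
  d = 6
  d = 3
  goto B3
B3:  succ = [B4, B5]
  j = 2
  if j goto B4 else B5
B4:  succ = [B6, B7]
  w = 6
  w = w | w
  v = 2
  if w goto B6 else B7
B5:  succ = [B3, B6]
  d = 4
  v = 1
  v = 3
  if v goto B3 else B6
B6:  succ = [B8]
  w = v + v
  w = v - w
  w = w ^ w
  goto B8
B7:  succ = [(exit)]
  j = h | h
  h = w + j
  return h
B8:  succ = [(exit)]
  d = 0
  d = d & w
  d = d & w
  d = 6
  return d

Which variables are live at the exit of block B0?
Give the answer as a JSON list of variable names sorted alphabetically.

Answer: ["v"]

Analysis:
def/use:
  B0: def={p,v} ue=∅
  B1: def={h,v} ue={v}
  B2: def={d,j} ue=∅
  B3: def={j} ue=∅
  B4: def={v,w} ue=∅
  B5: def={d,v} ue=∅
  B6: def={w} ue={v}
  B7: def={h,j} ue={h,w}
  B8: def={d} ue={w}

Liveness:
  B0 li=∅ lo={v}
  B1 li={v} lo={h,v}
  B2 li={h} lo={h}
  B3 li={h} lo={h}
  B4 li={h} lo={h,v,w}
  B5 li={h} lo={h,v}
  B6 li={v} lo={w}
  B7 li={h,w} lo=∅
  B8 li={w} lo=∅

live-out(B0) = ["v"]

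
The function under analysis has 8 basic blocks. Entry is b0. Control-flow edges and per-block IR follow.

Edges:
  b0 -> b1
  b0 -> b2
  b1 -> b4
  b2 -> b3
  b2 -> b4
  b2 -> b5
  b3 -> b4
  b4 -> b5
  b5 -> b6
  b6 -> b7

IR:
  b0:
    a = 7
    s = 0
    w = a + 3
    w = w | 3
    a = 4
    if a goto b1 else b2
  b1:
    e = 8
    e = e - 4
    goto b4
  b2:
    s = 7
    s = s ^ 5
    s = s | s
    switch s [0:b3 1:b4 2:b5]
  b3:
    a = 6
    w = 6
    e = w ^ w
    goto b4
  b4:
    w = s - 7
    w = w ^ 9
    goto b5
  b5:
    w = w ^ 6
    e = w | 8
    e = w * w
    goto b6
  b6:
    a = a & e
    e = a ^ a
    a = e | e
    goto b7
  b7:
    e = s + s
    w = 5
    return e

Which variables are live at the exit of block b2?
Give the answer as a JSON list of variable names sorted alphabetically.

Answer: ["a", "s", "w"]

Working:
Block summaries:
  b0: {a,s,w} / ∅
  b1: {e} / ∅
  b2: {s} / ∅
  b3: {a,e,w} / ∅
  b4: {w} / {s}
  b5: {e,w} / {w}
  b6: {a,e} / {a,e}
  b7: {e,w} / {s}

Backward fixpoint:
  b0 li=∅ lo={a,s,w}
  b1 li={a,s} lo={a,s}
  b2 li={a,w} lo={a,s,w}
  b3 li={s} lo={a,s}
  b4 li={a,s} lo={a,s,w}
  b5 li={a,s,w} lo={a,e,s}
  b6 li={a,e,s} lo={s}
  b7 li={s} lo=∅

live-out(b2) = ["a", "s", "w"]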